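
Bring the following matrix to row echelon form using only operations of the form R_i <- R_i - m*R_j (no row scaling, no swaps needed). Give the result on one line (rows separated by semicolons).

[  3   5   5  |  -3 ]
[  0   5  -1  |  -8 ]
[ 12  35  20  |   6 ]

REF = [3 5 5 -3; 0 5 -1 -8; 0 0 3 42]

Forward elimination:
R3 <- R3 - (4)*R1:  [  0  15   0  18 ]
R3 <- R3 - (3)*R2:  [  0   0   3  42 ]
Row echelon form:
[ 3  5   5  |  -3 ]
[ 0  5  -1  |  -8 ]
[ 0  0   3  |  42 ]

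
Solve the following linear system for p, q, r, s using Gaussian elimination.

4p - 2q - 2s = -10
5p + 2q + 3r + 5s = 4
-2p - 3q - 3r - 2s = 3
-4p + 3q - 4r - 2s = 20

(0, 2, -5, 3)

Forward elimination on [A|b]:
R2 <- R2 - (5/4)*R1:  [    0   9/2     3  15/2  33/2 ]
R3 <- R3 - (-1/2)*R1:  [  0  -4  -3  -3  -2 ]
R4 <- R4 - (-1)*R1:  [  0   1  -4  -4  10 ]
R3 <- R3 - (-8/9)*R2:  [    0     0  -1/3  11/3  38/3 ]
R4 <- R4 - (2/9)*R2:  [     0      0  -14/3  -17/3   19/3 ]
R4 <- R4 - (14)*R3:  [    0     0     0   -57  -171 ]
Row echelon form:
[ 4   -2     0    -2  |   -10 ]
[ 0  9/2     3  15/2  |  33/2 ]
[ 0    0  -1/3  11/3  |  38/3 ]
[ 0    0     0   -57  |  -171 ]
Back-substitution:
s = (-171) / -57 = 3
r = (38/3 - (11/3)*(3)) / (-1/3) = -5
q = (33/2 - (3)*(-5) - (15/2)*(3)) / (9/2) = 2
p = (-10 - (-2)*(2) - (-2)*(3)) / 4 = 0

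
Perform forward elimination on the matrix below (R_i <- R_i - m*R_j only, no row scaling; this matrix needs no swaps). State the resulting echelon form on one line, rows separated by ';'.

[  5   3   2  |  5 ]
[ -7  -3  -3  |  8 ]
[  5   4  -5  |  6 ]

Forward elimination:
R2 <- R2 - (-7/5)*R1:  [    0   6/5  -1/5    15 ]
R3 <- R3 - (1)*R1:  [  0   1  -7   1 ]
R3 <- R3 - (5/6)*R2:  [     0      0  -41/6  -23/2 ]
Row echelon form:
[ 5    3      2  |      5 ]
[ 0  6/5   -1/5  |     15 ]
[ 0    0  -41/6  |  -23/2 ]

REF = [5 3 2 5; 0 6/5 -1/5 15; 0 0 -41/6 -23/2]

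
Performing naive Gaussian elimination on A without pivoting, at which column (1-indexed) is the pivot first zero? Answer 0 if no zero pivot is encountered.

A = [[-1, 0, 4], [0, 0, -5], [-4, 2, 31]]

first zero-pivot column = 2

Naive forward elimination:
R3 <- R3 - (4)*R1:  [  0   2  15 ]
Matrix at this point:
[ -1  0   4 ]
[  0  0  -5 ]
[  0  2  15 ]
Pivot entry (2,2) is zero but row 3 has 2 in column 2 -> naive elimination stops; a row interchange (e.g. R2 <-> R3) would be required here.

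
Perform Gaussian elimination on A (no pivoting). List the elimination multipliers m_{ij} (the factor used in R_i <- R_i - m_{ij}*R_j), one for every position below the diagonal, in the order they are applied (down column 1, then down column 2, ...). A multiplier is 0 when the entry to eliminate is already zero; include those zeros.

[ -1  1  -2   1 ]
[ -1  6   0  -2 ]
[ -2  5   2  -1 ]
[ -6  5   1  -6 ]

multipliers: 1, 2, 6, 3/5, -1/5, 67/24

Forward elimination:
R2 <- R2 - (1)*R1:  [  0   5   2  -3 ]
R3 <- R3 - (2)*R1:  [  0   3   6  -3 ]
R4 <- R4 - (6)*R1:  [   0   -1   13  -12 ]
R3 <- R3 - (3/5)*R2:  [    0     0  24/5  -6/5 ]
R4 <- R4 - (-1/5)*R2:  [     0      0   67/5  -63/5 ]
R4 <- R4 - (67/24)*R3:  [     0      0      0  -37/4 ]
Multipliers (in order of application): m_{21} = 1, m_{31} = 2, m_{41} = 6, m_{32} = 3/5, m_{42} = -1/5, m_{43} = 67/24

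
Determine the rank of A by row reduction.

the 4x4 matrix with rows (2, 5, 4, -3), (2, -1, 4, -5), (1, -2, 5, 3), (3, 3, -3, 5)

Row reduction:
R2 <- R2 - (1)*R1:  [  0  -6   0  -2 ]
R3 <- R3 - (1/2)*R1:  [    0  -9/2     3   9/2 ]
R4 <- R4 - (3/2)*R1:  [    0  -9/2    -9  19/2 ]
R3 <- R3 - (3/4)*R2:  [ 0  0  3  6 ]
R4 <- R4 - (3/4)*R2:  [  0   0  -9  11 ]
R4 <- R4 - (-3)*R3:  [  0   0   0  29 ]
Row echelon form:
[ 2   5  4  -3 ]
[ 0  -6  0  -2 ]
[ 0   0  3   6 ]
[ 0   0  0  29 ]
Nonzero rows / pivot columns: 4

rank(A) = 4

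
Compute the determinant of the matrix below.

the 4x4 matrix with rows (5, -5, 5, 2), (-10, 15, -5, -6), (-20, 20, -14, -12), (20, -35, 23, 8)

Forward elimination:
R2 <- R2 - (-2)*R1:  [  0   5   5  -2 ]
R3 <- R3 - (-4)*R1:  [  0   0   6  -4 ]
R4 <- R4 - (4)*R1:  [   0  -15    3    0 ]
R4 <- R4 - (-3)*R2:  [  0   0  18  -6 ]
R4 <- R4 - (3)*R3:  [ 0  0  0  6 ]
Upper-triangular form:
[ 5  -5  5   2 ]
[ 0   5  5  -2 ]
[ 0   0  6  -4 ]
[ 0   0  0   6 ]
det(A) = (-1)^0 * (5) * (5) * (6) * (6) = 900  (0 row swaps -> sign +1)

det(A) = 900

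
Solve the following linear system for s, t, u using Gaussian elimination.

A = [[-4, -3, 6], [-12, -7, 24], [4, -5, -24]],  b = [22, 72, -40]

Forward elimination on [A|b]:
R2 <- R2 - (3)*R1:  [ 0  2  6  6 ]
R3 <- R3 - (-1)*R1:  [   0   -8  -18  -18 ]
R3 <- R3 - (-4)*R2:  [ 0  0  6  6 ]
Row echelon form:
[ -4  -3  6  |  22 ]
[  0   2  6  |   6 ]
[  0   0  6  |   6 ]
Back-substitution:
u = (6) / 6 = 1
t = (6 - (6)*(1)) / 2 = 0
s = (22 - (-3)*(0) - (6)*(1)) / -4 = -4

(-4, 0, 1)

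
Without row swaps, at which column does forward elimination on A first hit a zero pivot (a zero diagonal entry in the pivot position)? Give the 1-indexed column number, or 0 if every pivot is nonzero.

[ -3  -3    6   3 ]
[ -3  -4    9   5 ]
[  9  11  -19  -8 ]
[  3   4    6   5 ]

first zero-pivot column = 0

Naive forward elimination:
R2 <- R2 - (1)*R1:  [  0  -1   3   2 ]
R3 <- R3 - (-3)*R1:  [  0   2  -1   1 ]
R4 <- R4 - (-1)*R1:  [  0   1  12   8 ]
R3 <- R3 - (-2)*R2:  [ 0  0  5  5 ]
R4 <- R4 - (-1)*R2:  [  0   0  15  10 ]
R4 <- R4 - (3)*R3:  [  0   0   0  -5 ]
All pivots nonzero; naive elimination completes without hitting a zero pivot.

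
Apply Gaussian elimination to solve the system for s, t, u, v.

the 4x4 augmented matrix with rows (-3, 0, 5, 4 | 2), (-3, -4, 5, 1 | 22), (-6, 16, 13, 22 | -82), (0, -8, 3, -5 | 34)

(-4, -5, -2, 0)

Forward elimination on [A|b]:
R2 <- R2 - (1)*R1:  [  0  -4   0  -3  20 ]
R3 <- R3 - (2)*R1:  [   0   16    3   14  -86 ]
R3 <- R3 - (-4)*R2:  [  0   0   3   2  -6 ]
R4 <- R4 - (2)*R2:  [  0   0   3   1  -6 ]
R4 <- R4 - (1)*R3:  [  0   0   0  -1   0 ]
Row echelon form:
[ -3   0  5   4  |   2 ]
[  0  -4  0  -3  |  20 ]
[  0   0  3   2  |  -6 ]
[  0   0  0  -1  |   0 ]
Back-substitution:
v = (0) / -1 = 0
u = (-6 - (2)*(0)) / 3 = -2
t = (20 - (-3)*(0)) / -4 = -5
s = (2 - (5)*(-2) - (4)*(0)) / -3 = -4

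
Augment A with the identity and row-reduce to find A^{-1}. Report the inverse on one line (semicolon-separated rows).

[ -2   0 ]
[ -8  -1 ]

Gauss-Jordan on [A | I]:
R1 <- (1/-2)*R1:  [    1     0  |  -1/2     0 ]
R2 <- R2 - (-8)*R1:  [  0  -1  |  -4   1 ]
R2 <- (1/-1)*R2:  [  0   1  |   4  -1 ]
Right block of [I | A^{-1}] is the inverse:
[ -1/2   0 ]
[    4  -1 ]

inverse = [-1/2 0; 4 -1]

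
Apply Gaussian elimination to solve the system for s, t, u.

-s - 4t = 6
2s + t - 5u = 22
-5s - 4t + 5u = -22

(2, -2, -4)

Forward elimination on [A|b]:
R2 <- R2 - (-2)*R1:  [  0  -7  -5  34 ]
R3 <- R3 - (5)*R1:  [   0   16    5  -52 ]
R3 <- R3 - (-16/7)*R2:  [     0      0  -45/7  180/7 ]
Row echelon form:
[ -1  -4      0  |      6 ]
[  0  -7     -5  |     34 ]
[  0   0  -45/7  |  180/7 ]
Back-substitution:
u = (180/7) / (-45/7) = -4
t = (34 - (-5)*(-4)) / -7 = -2
s = (6 - (-4)*(-2)) / -1 = 2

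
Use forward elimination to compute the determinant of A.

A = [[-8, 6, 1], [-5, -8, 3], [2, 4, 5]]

Forward elimination:
R2 <- R2 - (5/8)*R1:  [     0  -47/4   19/8 ]
R3 <- R3 - (-1/4)*R1:  [    0  11/2  21/4 ]
R3 <- R3 - (-22/47)*R2:  [      0       0  299/47 ]
Upper-triangular form:
[ -8      6       1 ]
[  0  -47/4    19/8 ]
[  0      0  299/47 ]
det(A) = (-1)^0 * (-8) * (-47/4) * (299/47) = 598  (0 row swaps -> sign +1)

det(A) = 598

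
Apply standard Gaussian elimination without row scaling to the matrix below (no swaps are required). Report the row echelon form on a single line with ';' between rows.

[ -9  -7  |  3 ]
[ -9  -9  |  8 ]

REF = [-9 -7 3; 0 -2 5]

Forward elimination:
R2 <- R2 - (1)*R1:  [  0  -2   5 ]
Row echelon form:
[ -9  -7  |  3 ]
[  0  -2  |  5 ]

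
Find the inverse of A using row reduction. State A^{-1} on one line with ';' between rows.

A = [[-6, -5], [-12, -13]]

inverse = [-13/18 5/18; 2/3 -1/3]

Gauss-Jordan on [A | I]:
R1 <- (1/-6)*R1:  [    1   5/6  |  -1/6     0 ]
R2 <- R2 - (-12)*R1:  [  0  -3  |  -2   1 ]
R2 <- (1/-3)*R2:  [    0     1  |   2/3  -1/3 ]
R1 <- R1 - (5/6)*R2:  [      1       0  |  -13/18    5/18 ]
Right block of [I | A^{-1}] is the inverse:
[ -13/18  5/18 ]
[    2/3  -1/3 ]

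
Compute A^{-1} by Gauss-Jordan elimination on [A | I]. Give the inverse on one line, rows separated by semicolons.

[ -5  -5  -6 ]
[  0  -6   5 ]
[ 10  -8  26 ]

inverse = [58/15 -89/15 61/30; -5/3 7/3 -5/6; -2 3 -1]

Gauss-Jordan on [A | I]:
R1 <- (1/-5)*R1:  [    1     1   6/5  |  -1/5     0     0 ]
R3 <- R3 - (10)*R1:  [   0  -18   14  |    2    0    1 ]
R2 <- (1/-6)*R2:  [    0     1  -5/6  |     0  -1/6     0 ]
R1 <- R1 - (1)*R2:  [     1      0  61/30  |   -1/5    1/6      0 ]
R3 <- R3 - (-18)*R2:  [  0   0  -1  |   2  -3   1 ]
R3 <- (1/-1)*R3:  [  0   0   1  |  -2   3  -1 ]
R1 <- R1 - (61/30)*R3:  [      1       0       0  |   58/15  -89/15   61/30 ]
R2 <- R2 - (-5/6)*R3:  [    0     1     0  |  -5/3   7/3  -5/6 ]
Right block of [I | A^{-1}] is the inverse:
[ 58/15  -89/15  61/30 ]
[  -5/3     7/3   -5/6 ]
[    -2       3     -1 ]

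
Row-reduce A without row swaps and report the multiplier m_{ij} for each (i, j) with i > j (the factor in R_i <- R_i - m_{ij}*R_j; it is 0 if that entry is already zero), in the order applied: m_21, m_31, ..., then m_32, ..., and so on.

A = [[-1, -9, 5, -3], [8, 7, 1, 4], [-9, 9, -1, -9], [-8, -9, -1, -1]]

multipliers: -8, 9, 8, -18/13, -63/65, -41/350

Forward elimination:
R2 <- R2 - (-8)*R1:  [   0  -65   41  -20 ]
R3 <- R3 - (9)*R1:  [   0   90  -46   18 ]
R4 <- R4 - (8)*R1:  [   0   63  -41   23 ]
R3 <- R3 - (-18/13)*R2:  [       0        0   140/13  -126/13 ]
R4 <- R4 - (-63/65)*R2:  [      0       0  -82/65   47/13 ]
R4 <- R4 - (-41/350)*R3:  [     0      0      0  62/25 ]
Multipliers (in order of application): m_{21} = -8, m_{31} = 9, m_{41} = 8, m_{32} = -18/13, m_{42} = -63/65, m_{43} = -41/350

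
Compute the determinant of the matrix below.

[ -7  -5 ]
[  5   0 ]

det(A) = 25

Forward elimination:
R2 <- R2 - (-5/7)*R1:  [     0  -25/7 ]
Upper-triangular form:
[ -7     -5 ]
[  0  -25/7 ]
det(A) = (-1)^0 * (-7) * (-25/7) = 25  (0 row swaps -> sign +1)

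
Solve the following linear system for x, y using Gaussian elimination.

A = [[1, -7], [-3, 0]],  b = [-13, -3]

Forward elimination on [A|b]:
R2 <- R2 - (-3)*R1:  [   0  -21  -42 ]
Row echelon form:
[ 1   -7  |  -13 ]
[ 0  -21  |  -42 ]
Back-substitution:
y = (-42) / -21 = 2
x = (-13 - (-7)*(2)) / 1 = 1

(1, 2)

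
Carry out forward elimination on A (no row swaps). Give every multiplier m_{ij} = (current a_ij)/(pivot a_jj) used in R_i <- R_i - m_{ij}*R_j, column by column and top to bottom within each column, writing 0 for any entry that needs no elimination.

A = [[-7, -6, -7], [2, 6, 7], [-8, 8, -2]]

Forward elimination:
R2 <- R2 - (-2/7)*R1:  [    0  30/7     5 ]
R3 <- R3 - (8/7)*R1:  [     0  104/7      6 ]
R3 <- R3 - (52/15)*R2:  [     0      0  -34/3 ]
Multipliers (in order of application): m_{21} = -2/7, m_{31} = 8/7, m_{32} = 52/15

multipliers: -2/7, 8/7, 52/15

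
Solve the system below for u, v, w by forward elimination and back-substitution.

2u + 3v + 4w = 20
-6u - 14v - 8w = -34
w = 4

Forward elimination on [A|b]:
R2 <- R2 - (-3)*R1:  [  0  -5   4  26 ]
Row echelon form:
[ 2   3  4  |  20 ]
[ 0  -5  4  |  26 ]
[ 0   0  1  |   4 ]
Back-substitution:
w = (4) / 1 = 4
v = (26 - (4)*(4)) / -5 = -2
u = (20 - (3)*(-2) - (4)*(4)) / 2 = 5

(5, -2, 4)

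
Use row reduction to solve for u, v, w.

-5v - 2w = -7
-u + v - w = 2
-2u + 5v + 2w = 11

(-2, 1, 1)

Forward elimination on [A|b]:
R1 <-> R2   (pivot in column 1 was zero)
[ -1   1  -1   2 ]
[  0  -5  -2  -7 ]
[ -2   5   2  11 ]
R3 <- R3 - (2)*R1:  [ 0  3  4  7 ]
R3 <- R3 - (-3/5)*R2:  [    0     0  14/5  14/5 ]
Row echelon form:
[ -1   1    -1  |     2 ]
[  0  -5    -2  |    -7 ]
[  0   0  14/5  |  14/5 ]
Back-substitution:
w = (14/5) / (14/5) = 1
v = (-7 - (-2)*(1)) / -5 = 1
u = (2 - (1)*(1) - (-1)*(1)) / -1 = -2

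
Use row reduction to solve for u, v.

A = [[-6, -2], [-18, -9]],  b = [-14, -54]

(1, 4)

Forward elimination on [A|b]:
R2 <- R2 - (3)*R1:  [   0   -3  -12 ]
Row echelon form:
[ -6  -2  |  -14 ]
[  0  -3  |  -12 ]
Back-substitution:
v = (-12) / -3 = 4
u = (-14 - (-2)*(4)) / -6 = 1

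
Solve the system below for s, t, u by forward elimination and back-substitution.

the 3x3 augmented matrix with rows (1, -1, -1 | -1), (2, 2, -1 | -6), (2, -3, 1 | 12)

(1, -2, 4)

Forward elimination on [A|b]:
R2 <- R2 - (2)*R1:  [  0   4   1  -4 ]
R3 <- R3 - (2)*R1:  [  0  -1   3  14 ]
R3 <- R3 - (-1/4)*R2:  [    0     0  13/4    13 ]
Row echelon form:
[ 1  -1    -1  |  -1 ]
[ 0   4     1  |  -4 ]
[ 0   0  13/4  |  13 ]
Back-substitution:
u = (13) / (13/4) = 4
t = (-4 - (1)*(4)) / 4 = -2
s = (-1 - (-1)*(-2) - (-1)*(4)) / 1 = 1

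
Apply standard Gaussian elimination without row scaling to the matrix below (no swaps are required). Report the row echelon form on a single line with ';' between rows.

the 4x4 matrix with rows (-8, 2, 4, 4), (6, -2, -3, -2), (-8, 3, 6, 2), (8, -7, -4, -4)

REF = [-8 2 4 4; 0 -1/2 0 1; 0 0 2 0; 0 0 0 -10]

Forward elimination:
R2 <- R2 - (-3/4)*R1:  [    0  -1/2     0     1 ]
R3 <- R3 - (1)*R1:  [  0   1   2  -2 ]
R4 <- R4 - (-1)*R1:  [  0  -5   0   0 ]
R3 <- R3 - (-2)*R2:  [ 0  0  2  0 ]
R4 <- R4 - (10)*R2:  [   0    0    0  -10 ]
Row echelon form:
[ -8     2  4    4 ]
[  0  -1/2  0    1 ]
[  0     0  2    0 ]
[  0     0  0  -10 ]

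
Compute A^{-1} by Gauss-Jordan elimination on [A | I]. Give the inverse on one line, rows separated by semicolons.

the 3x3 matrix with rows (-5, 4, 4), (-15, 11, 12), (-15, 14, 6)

inverse = [17/5 -16/15 -2/15; 3 -1 0; 3/2 -1/3 -1/6]

Gauss-Jordan on [A | I]:
R1 <- (1/-5)*R1:  [    1  -4/5  -4/5  |  -1/5     0     0 ]
R2 <- R2 - (-15)*R1:  [  0  -1   0  |  -3   1   0 ]
R3 <- R3 - (-15)*R1:  [  0   2  -6  |  -3   0   1 ]
R2 <- (1/-1)*R2:  [  0   1   0  |   3  -1   0 ]
R1 <- R1 - (-4/5)*R2:  [    1     0  -4/5  |  11/5  -4/5     0 ]
R3 <- R3 - (2)*R2:  [  0   0  -6  |  -9   2   1 ]
R3 <- (1/-6)*R3:  [    0     0     1  |   3/2  -1/3  -1/6 ]
R1 <- R1 - (-4/5)*R3:  [      1       0       0  |    17/5  -16/15   -2/15 ]
Right block of [I | A^{-1}] is the inverse:
[ 17/5  -16/15  -2/15 ]
[    3      -1      0 ]
[  3/2    -1/3   -1/6 ]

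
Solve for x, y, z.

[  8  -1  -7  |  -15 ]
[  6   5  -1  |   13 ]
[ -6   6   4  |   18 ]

Forward elimination on [A|b]:
R2 <- R2 - (3/4)*R1:  [    0  23/4  17/4  97/4 ]
R3 <- R3 - (-3/4)*R1:  [    0  21/4  -5/4  27/4 ]
R3 <- R3 - (21/23)*R2:  [       0        0  -118/23  -354/23 ]
Row echelon form:
[ 8    -1       -7  |      -15 ]
[ 0  23/4     17/4  |     97/4 ]
[ 0     0  -118/23  |  -354/23 ]
Back-substitution:
z = (-354/23) / (-118/23) = 3
y = (97/4 - (17/4)*(3)) / (23/4) = 2
x = (-15 - (-1)*(2) - (-7)*(3)) / 8 = 1

(1, 2, 3)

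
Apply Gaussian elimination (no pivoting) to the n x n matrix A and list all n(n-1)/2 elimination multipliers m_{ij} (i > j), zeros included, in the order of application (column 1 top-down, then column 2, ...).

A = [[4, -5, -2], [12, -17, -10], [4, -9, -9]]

multipliers: 3, 1, 2

Forward elimination:
R2 <- R2 - (3)*R1:  [  0  -2  -4 ]
R3 <- R3 - (1)*R1:  [  0  -4  -7 ]
R3 <- R3 - (2)*R2:  [ 0  0  1 ]
Multipliers (in order of application): m_{21} = 3, m_{31} = 1, m_{32} = 2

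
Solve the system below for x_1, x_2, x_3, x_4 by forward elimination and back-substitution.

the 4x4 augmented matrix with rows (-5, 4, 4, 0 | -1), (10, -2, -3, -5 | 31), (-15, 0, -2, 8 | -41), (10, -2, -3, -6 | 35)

(1, 4, -3, -4)

Forward elimination on [A|b]:
R2 <- R2 - (-2)*R1:  [  0   6   5  -5  29 ]
R3 <- R3 - (3)*R1:  [   0  -12  -14    8  -38 ]
R4 <- R4 - (-2)*R1:  [  0   6   5  -6  33 ]
R3 <- R3 - (-2)*R2:  [  0   0  -4  -2  20 ]
R4 <- R4 - (1)*R2:  [  0   0   0  -1   4 ]
Row echelon form:
[ -5  4   4   0  |  -1 ]
[  0  6   5  -5  |  29 ]
[  0  0  -4  -2  |  20 ]
[  0  0   0  -1  |   4 ]
Back-substitution:
x_4 = (4) / -1 = -4
x_3 = (20 - (-2)*(-4)) / -4 = -3
x_2 = (29 - (5)*(-3) - (-5)*(-4)) / 6 = 4
x_1 = (-1 - (4)*(4) - (4)*(-3)) / -5 = 1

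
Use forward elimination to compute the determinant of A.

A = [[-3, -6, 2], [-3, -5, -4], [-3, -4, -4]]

Forward elimination:
R2 <- R2 - (1)*R1:  [  0   1  -6 ]
R3 <- R3 - (1)*R1:  [  0   2  -6 ]
R3 <- R3 - (2)*R2:  [ 0  0  6 ]
Upper-triangular form:
[ -3  -6   2 ]
[  0   1  -6 ]
[  0   0   6 ]
det(A) = (-1)^0 * (-3) * (1) * (6) = -18  (0 row swaps -> sign +1)

det(A) = -18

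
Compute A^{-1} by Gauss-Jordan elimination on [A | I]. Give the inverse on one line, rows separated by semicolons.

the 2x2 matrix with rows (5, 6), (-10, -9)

Gauss-Jordan on [A | I]:
R1 <- (1/5)*R1:  [   1  6/5  |  1/5    0 ]
R2 <- R2 - (-10)*R1:  [ 0  3  |  2  1 ]
R2 <- (1/3)*R2:  [   0    1  |  2/3  1/3 ]
R1 <- R1 - (6/5)*R2:  [    1     0  |  -3/5  -2/5 ]
Right block of [I | A^{-1}] is the inverse:
[ -3/5  -2/5 ]
[  2/3   1/3 ]

inverse = [-3/5 -2/5; 2/3 1/3]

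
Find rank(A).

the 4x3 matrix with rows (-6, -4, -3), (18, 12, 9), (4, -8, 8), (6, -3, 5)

Row reduction:
R2 <- R2 - (-3)*R1:  [ 0  0  0 ]
R3 <- R3 - (-2/3)*R1:  [     0  -32/3      6 ]
R4 <- R4 - (-1)*R1:  [  0  -7   2 ]
R2 <-> R3   (pivot in column 2 was zero)
[ -6     -4  -3 ]
[  0  -32/3   6 ]
[  0      0   0 ]
[  0     -7   2 ]
R4 <- R4 - (21/32)*R2:  [      0       0  -31/16 ]
R3 <-> R4   (pivot in column 3 was zero)
[ -6     -4      -3 ]
[  0  -32/3       6 ]
[  0      0  -31/16 ]
[  0      0       0 ]
Row echelon form:
[ -6     -4      -3 ]
[  0  -32/3       6 ]
[  0      0  -31/16 ]
[  0      0       0 ]
Nonzero rows / pivot columns: 3

rank(A) = 3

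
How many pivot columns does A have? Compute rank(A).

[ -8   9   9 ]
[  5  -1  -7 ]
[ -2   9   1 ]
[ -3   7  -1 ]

Row reduction:
R2 <- R2 - (-5/8)*R1:  [     0   37/8  -11/8 ]
R3 <- R3 - (1/4)*R1:  [    0  27/4  -5/4 ]
R4 <- R4 - (3/8)*R1:  [     0   29/8  -35/8 ]
R3 <- R3 - (54/37)*R2:  [     0      0  28/37 ]
R4 <- R4 - (29/37)*R2:  [       0        0  -122/37 ]
R4 <- R4 - (-61/14)*R3:  [ 0  0  0 ]
Row echelon form:
[ -8     9      9 ]
[  0  37/8  -11/8 ]
[  0     0  28/37 ]
[  0     0      0 ]
Nonzero rows / pivot columns: 3

rank(A) = 3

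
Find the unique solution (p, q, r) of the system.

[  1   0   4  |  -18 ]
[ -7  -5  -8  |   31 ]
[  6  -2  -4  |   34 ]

Forward elimination on [A|b]:
R2 <- R2 - (-7)*R1:  [   0   -5   20  -95 ]
R3 <- R3 - (6)*R1:  [   0   -2  -28  142 ]
R3 <- R3 - (2/5)*R2:  [   0    0  -36  180 ]
Row echelon form:
[ 1   0    4  |  -18 ]
[ 0  -5   20  |  -95 ]
[ 0   0  -36  |  180 ]
Back-substitution:
r = (180) / -36 = -5
q = (-95 - (20)*(-5)) / -5 = -1
p = (-18 - (4)*(-5)) / 1 = 2

(2, -1, -5)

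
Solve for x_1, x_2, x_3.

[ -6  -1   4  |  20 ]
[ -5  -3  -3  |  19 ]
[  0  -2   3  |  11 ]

Forward elimination on [A|b]:
R2 <- R2 - (5/6)*R1:  [     0  -13/6  -19/3    7/3 ]
R3 <- R3 - (12/13)*R2:  [      0       0  115/13  115/13 ]
Row echelon form:
[ -6     -1       4  |      20 ]
[  0  -13/6   -19/3  |     7/3 ]
[  0      0  115/13  |  115/13 ]
Back-substitution:
x_3 = (115/13) / (115/13) = 1
x_2 = (7/3 - (-19/3)*(1)) / (-13/6) = -4
x_1 = (20 - (-1)*(-4) - (4)*(1)) / -6 = -2

(-2, -4, 1)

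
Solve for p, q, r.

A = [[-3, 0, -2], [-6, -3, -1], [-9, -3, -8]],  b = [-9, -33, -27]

Forward elimination on [A|b]:
R2 <- R2 - (2)*R1:  [   0   -3    3  -15 ]
R3 <- R3 - (3)*R1:  [  0  -3  -2   0 ]
R3 <- R3 - (1)*R2:  [  0   0  -5  15 ]
Row echelon form:
[ -3   0  -2  |   -9 ]
[  0  -3   3  |  -15 ]
[  0   0  -5  |   15 ]
Back-substitution:
r = (15) / -5 = -3
q = (-15 - (3)*(-3)) / -3 = 2
p = (-9 - (-2)*(-3)) / -3 = 5

(5, 2, -3)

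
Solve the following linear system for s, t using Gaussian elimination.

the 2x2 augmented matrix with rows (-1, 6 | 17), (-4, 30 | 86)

(1, 3)

Forward elimination on [A|b]:
R2 <- R2 - (4)*R1:  [  0   6  18 ]
Row echelon form:
[ -1  6  |  17 ]
[  0  6  |  18 ]
Back-substitution:
t = (18) / 6 = 3
s = (17 - (6)*(3)) / -1 = 1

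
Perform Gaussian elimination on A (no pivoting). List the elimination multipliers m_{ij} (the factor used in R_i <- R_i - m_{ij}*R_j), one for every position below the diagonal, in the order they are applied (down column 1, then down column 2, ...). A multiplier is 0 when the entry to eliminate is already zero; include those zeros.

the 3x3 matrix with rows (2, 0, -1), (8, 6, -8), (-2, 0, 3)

multipliers: 4, -1, 0

Forward elimination:
R2 <- R2 - (4)*R1:  [  0   6  -4 ]
R3 <- R3 - (-1)*R1:  [ 0  0  2 ]
R3: entry in column 2 is already 0 -> m_{32} = 0 (no row operation needed)
Multipliers (in order of application): m_{21} = 4, m_{31} = -1, m_{32} = 0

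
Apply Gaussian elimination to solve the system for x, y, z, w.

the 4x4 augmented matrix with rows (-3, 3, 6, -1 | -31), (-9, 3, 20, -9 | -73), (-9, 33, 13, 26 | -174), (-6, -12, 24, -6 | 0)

(1, -5, -2, 1)

Forward elimination on [A|b]:
R2 <- R2 - (3)*R1:  [  0  -6   2  -6  20 ]
R3 <- R3 - (3)*R1:  [   0   24   -5   29  -81 ]
R4 <- R4 - (2)*R1:  [   0  -18   12   -4   62 ]
R3 <- R3 - (-4)*R2:  [  0   0   3   5  -1 ]
R4 <- R4 - (3)*R2:  [  0   0   6  14   2 ]
R4 <- R4 - (2)*R3:  [ 0  0  0  4  4 ]
Row echelon form:
[ -3   3  6  -1  |  -31 ]
[  0  -6  2  -6  |   20 ]
[  0   0  3   5  |   -1 ]
[  0   0  0   4  |    4 ]
Back-substitution:
w = (4) / 4 = 1
z = (-1 - (5)*(1)) / 3 = -2
y = (20 - (2)*(-2) - (-6)*(1)) / -6 = -5
x = (-31 - (3)*(-5) - (6)*(-2) - (-1)*(1)) / -3 = 1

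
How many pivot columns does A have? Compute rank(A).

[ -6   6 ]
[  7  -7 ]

Row reduction:
R2 <- R2 - (-7/6)*R1:  [ 0  0 ]
Row echelon form:
[ -6  6 ]
[  0  0 ]
Nonzero rows / pivot columns: 1

rank(A) = 1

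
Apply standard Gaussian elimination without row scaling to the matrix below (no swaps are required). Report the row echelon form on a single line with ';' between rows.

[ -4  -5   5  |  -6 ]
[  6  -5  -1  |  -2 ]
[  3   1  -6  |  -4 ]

Forward elimination:
R2 <- R2 - (-3/2)*R1:  [     0  -25/2   13/2    -11 ]
R3 <- R3 - (-3/4)*R1:  [     0  -11/4   -9/4  -17/2 ]
R3 <- R3 - (11/50)*R2:  [       0        0   -92/25  -152/25 ]
Row echelon form:
[ -4     -5       5  |       -6 ]
[  0  -25/2    13/2  |      -11 ]
[  0      0  -92/25  |  -152/25 ]

REF = [-4 -5 5 -6; 0 -25/2 13/2 -11; 0 0 -92/25 -152/25]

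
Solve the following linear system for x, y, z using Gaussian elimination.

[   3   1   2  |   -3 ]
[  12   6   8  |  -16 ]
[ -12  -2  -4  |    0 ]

(1, -2, -2)

Forward elimination on [A|b]:
R2 <- R2 - (4)*R1:  [  0   2   0  -4 ]
R3 <- R3 - (-4)*R1:  [   0    2    4  -12 ]
R3 <- R3 - (1)*R2:  [  0   0   4  -8 ]
Row echelon form:
[ 3  1  2  |  -3 ]
[ 0  2  0  |  -4 ]
[ 0  0  4  |  -8 ]
Back-substitution:
z = (-8) / 4 = -2
y = (-4) / 2 = -2
x = (-3 - (1)*(-2) - (2)*(-2)) / 3 = 1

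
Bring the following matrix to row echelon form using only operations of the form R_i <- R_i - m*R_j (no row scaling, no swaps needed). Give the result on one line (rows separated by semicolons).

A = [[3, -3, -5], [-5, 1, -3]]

Forward elimination:
R2 <- R2 - (-5/3)*R1:  [     0     -4  -34/3 ]
Row echelon form:
[ 3  -3     -5 ]
[ 0  -4  -34/3 ]

REF = [3 -3 -5; 0 -4 -34/3]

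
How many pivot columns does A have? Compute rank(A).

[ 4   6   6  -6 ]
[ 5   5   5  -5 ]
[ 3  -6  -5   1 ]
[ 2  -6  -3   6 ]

Row reduction:
R2 <- R2 - (5/4)*R1:  [    0  -5/2  -5/2   5/2 ]
R3 <- R3 - (3/4)*R1:  [     0  -21/2  -19/2   11/2 ]
R4 <- R4 - (1/2)*R1:  [  0  -9  -6   9 ]
R3 <- R3 - (21/5)*R2:  [  0   0   1  -5 ]
R4 <- R4 - (18/5)*R2:  [ 0  0  3  0 ]
R4 <- R4 - (3)*R3:  [  0   0   0  15 ]
Row echelon form:
[ 4     6     6   -6 ]
[ 0  -5/2  -5/2  5/2 ]
[ 0     0     1   -5 ]
[ 0     0     0   15 ]
Nonzero rows / pivot columns: 4

rank(A) = 4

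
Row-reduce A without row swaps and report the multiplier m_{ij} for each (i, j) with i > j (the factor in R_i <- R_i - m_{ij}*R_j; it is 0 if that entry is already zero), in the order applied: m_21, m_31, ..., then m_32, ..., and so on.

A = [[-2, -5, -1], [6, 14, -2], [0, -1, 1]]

Forward elimination:
R2 <- R2 - (-3)*R1:  [  0  -1  -5 ]
R3: entry in column 1 is already 0 -> m_{31} = 0 (no row operation needed)
R3 <- R3 - (1)*R2:  [ 0  0  6 ]
Multipliers (in order of application): m_{21} = -3, m_{31} = 0, m_{32} = 1

multipliers: -3, 0, 1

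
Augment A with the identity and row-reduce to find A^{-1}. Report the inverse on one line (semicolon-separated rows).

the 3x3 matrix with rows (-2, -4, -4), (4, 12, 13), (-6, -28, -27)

Gauss-Jordan on [A | I]:
R1 <- (1/-2)*R1:  [    1     2     2  |  -1/2     0     0 ]
R2 <- R2 - (4)*R1:  [ 0  4  5  |  2  1  0 ]
R3 <- R3 - (-6)*R1:  [   0  -16  -15  |   -3    0    1 ]
R2 <- (1/4)*R2:  [   0    1  5/4  |  1/2  1/4    0 ]
R1 <- R1 - (2)*R2:  [    1     0  -1/2  |  -3/2  -1/2     0 ]
R3 <- R3 - (-16)*R2:  [ 0  0  5  |  5  4  1 ]
R3 <- (1/5)*R3:  [   0    0    1  |    1  4/5  1/5 ]
R1 <- R1 - (-1/2)*R3:  [     1      0      0  |     -1  -1/10   1/10 ]
R2 <- R2 - (5/4)*R3:  [    0     1     0  |  -3/4  -3/4  -1/4 ]
Right block of [I | A^{-1}] is the inverse:
[   -1  -1/10  1/10 ]
[ -3/4   -3/4  -1/4 ]
[    1    4/5   1/5 ]

inverse = [-1 -1/10 1/10; -3/4 -3/4 -1/4; 1 4/5 1/5]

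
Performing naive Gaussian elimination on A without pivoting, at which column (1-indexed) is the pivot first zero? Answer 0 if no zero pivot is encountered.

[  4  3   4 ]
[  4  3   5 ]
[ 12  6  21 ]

Naive forward elimination:
R2 <- R2 - (1)*R1:  [ 0  0  1 ]
R3 <- R3 - (3)*R1:  [  0  -3   9 ]
Matrix at this point:
[ 4   3  4 ]
[ 0   0  1 ]
[ 0  -3  9 ]
Pivot entry (2,2) is zero but row 3 has -3 in column 2 -> naive elimination stops; a row interchange (e.g. R2 <-> R3) would be required here.

first zero-pivot column = 2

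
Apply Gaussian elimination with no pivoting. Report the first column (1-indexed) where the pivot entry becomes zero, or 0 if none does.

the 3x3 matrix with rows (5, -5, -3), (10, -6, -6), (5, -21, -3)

first zero-pivot column = 3

Naive forward elimination:
R2 <- R2 - (2)*R1:  [ 0  4  0 ]
R3 <- R3 - (1)*R1:  [   0  -16    0 ]
R3 <- R3 - (-4)*R2:  [ 0  0  0 ]
Matrix at this point:
[ 5  -5  -3 ]
[ 0   4   0 ]
[ 0   0   0 ]
Pivot entry (3,3) in the last row is zero and there are no rows below to swap with -> zero pivot in column 3 (A is singular).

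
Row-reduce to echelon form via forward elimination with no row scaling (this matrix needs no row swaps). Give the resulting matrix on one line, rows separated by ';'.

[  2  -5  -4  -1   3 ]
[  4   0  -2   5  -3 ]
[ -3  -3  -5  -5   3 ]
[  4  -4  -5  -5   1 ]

Forward elimination:
R2 <- R2 - (2)*R1:  [  0  10   6   7  -9 ]
R3 <- R3 - (-3/2)*R1:  [     0  -21/2    -11  -13/2   15/2 ]
R4 <- R4 - (2)*R1:  [  0   6   3  -3  -5 ]
R3 <- R3 - (-21/20)*R2:  [      0       0  -47/10   17/20  -39/20 ]
R4 <- R4 - (3/5)*R2:  [     0      0   -3/5  -36/5    2/5 ]
R4 <- R4 - (6/47)*R3:  [       0        0        0  -687/94    61/94 ]
Row echelon form:
[ 2  -5      -4       -1       3 ]
[ 0  10       6        7      -9 ]
[ 0   0  -47/10    17/20  -39/20 ]
[ 0   0       0  -687/94   61/94 ]

REF = [2 -5 -4 -1 3; 0 10 6 7 -9; 0 0 -47/10 17/20 -39/20; 0 0 0 -687/94 61/94]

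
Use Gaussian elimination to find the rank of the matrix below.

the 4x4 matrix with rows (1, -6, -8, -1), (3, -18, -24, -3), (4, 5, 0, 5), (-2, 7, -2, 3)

rank(A) = 3

Row reduction:
R2 <- R2 - (3)*R1:  [ 0  0  0  0 ]
R3 <- R3 - (4)*R1:  [  0  29  32   9 ]
R4 <- R4 - (-2)*R1:  [   0   -5  -18    1 ]
R2 <-> R3   (pivot in column 2 was zero)
[ 1  -6   -8  -1 ]
[ 0  29   32   9 ]
[ 0   0    0   0 ]
[ 0  -5  -18   1 ]
R4 <- R4 - (-5/29)*R2:  [       0        0  -362/29    74/29 ]
R3 <-> R4   (pivot in column 3 was zero)
[ 1  -6       -8     -1 ]
[ 0  29       32      9 ]
[ 0   0  -362/29  74/29 ]
[ 0   0        0      0 ]
Row echelon form:
[ 1  -6       -8     -1 ]
[ 0  29       32      9 ]
[ 0   0  -362/29  74/29 ]
[ 0   0        0      0 ]
Nonzero rows / pivot columns: 3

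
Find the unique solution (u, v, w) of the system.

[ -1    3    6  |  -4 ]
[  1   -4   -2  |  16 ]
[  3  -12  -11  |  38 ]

(4, -4, 2)

Forward elimination on [A|b]:
R2 <- R2 - (-1)*R1:  [  0  -1   4  12 ]
R3 <- R3 - (-3)*R1:  [  0  -3   7  26 ]
R3 <- R3 - (3)*R2:  [   0    0   -5  -10 ]
Row echelon form:
[ -1   3   6  |   -4 ]
[  0  -1   4  |   12 ]
[  0   0  -5  |  -10 ]
Back-substitution:
w = (-10) / -5 = 2
v = (12 - (4)*(2)) / -1 = -4
u = (-4 - (3)*(-4) - (6)*(2)) / -1 = 4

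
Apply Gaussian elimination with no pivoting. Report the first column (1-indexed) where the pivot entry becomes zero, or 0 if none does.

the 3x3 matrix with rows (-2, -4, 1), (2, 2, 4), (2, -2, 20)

first zero-pivot column = 0

Naive forward elimination:
R2 <- R2 - (-1)*R1:  [  0  -2   5 ]
R3 <- R3 - (-1)*R1:  [  0  -6  21 ]
R3 <- R3 - (3)*R2:  [ 0  0  6 ]
All pivots nonzero; naive elimination completes without hitting a zero pivot.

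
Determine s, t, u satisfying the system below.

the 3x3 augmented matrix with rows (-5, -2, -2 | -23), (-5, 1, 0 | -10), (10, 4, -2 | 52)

(3, 5, -1)

Forward elimination on [A|b]:
R2 <- R2 - (1)*R1:  [  0   3   2  13 ]
R3 <- R3 - (-2)*R1:  [  0   0  -6   6 ]
Row echelon form:
[ -5  -2  -2  |  -23 ]
[  0   3   2  |   13 ]
[  0   0  -6  |    6 ]
Back-substitution:
u = (6) / -6 = -1
t = (13 - (2)*(-1)) / 3 = 5
s = (-23 - (-2)*(5) - (-2)*(-1)) / -5 = 3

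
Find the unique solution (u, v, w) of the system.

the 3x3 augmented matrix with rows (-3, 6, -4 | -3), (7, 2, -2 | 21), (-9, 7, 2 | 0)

(3, 3, 3)

Forward elimination on [A|b]:
R2 <- R2 - (-7/3)*R1:  [     0     16  -34/3     14 ]
R3 <- R3 - (3)*R1:  [   0  -11   14    9 ]
R3 <- R3 - (-11/16)*R2:  [      0       0  149/24   149/8 ]
Row echelon form:
[ -3   6      -4  |     -3 ]
[  0  16   -34/3  |     14 ]
[  0   0  149/24  |  149/8 ]
Back-substitution:
w = (149/8) / (149/24) = 3
v = (14 - (-34/3)*(3)) / 16 = 3
u = (-3 - (6)*(3) - (-4)*(3)) / -3 = 3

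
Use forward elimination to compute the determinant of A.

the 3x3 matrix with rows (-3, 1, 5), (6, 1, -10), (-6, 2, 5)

Forward elimination:
R2 <- R2 - (-2)*R1:  [ 0  3  0 ]
R3 <- R3 - (2)*R1:  [  0   0  -5 ]
Upper-triangular form:
[ -3  1   5 ]
[  0  3   0 ]
[  0  0  -5 ]
det(A) = (-1)^0 * (-3) * (3) * (-5) = 45  (0 row swaps -> sign +1)

det(A) = 45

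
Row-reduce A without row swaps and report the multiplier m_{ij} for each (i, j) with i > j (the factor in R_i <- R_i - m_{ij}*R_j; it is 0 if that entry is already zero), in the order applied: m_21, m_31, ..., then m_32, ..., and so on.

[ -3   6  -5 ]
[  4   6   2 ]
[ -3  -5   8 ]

multipliers: -4/3, 1, -11/14

Forward elimination:
R2 <- R2 - (-4/3)*R1:  [     0     14  -14/3 ]
R3 <- R3 - (1)*R1:  [   0  -11   13 ]
R3 <- R3 - (-11/14)*R2:  [    0     0  28/3 ]
Multipliers (in order of application): m_{21} = -4/3, m_{31} = 1, m_{32} = -11/14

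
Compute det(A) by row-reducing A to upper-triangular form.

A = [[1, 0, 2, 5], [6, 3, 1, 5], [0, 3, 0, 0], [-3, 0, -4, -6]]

det(A) = 147

Forward elimination:
R2 <- R2 - (6)*R1:  [   0    3  -11  -25 ]
R4 <- R4 - (-3)*R1:  [ 0  0  2  9 ]
R3 <- R3 - (1)*R2:  [  0   0  11  25 ]
R4 <- R4 - (2/11)*R3:  [     0      0      0  49/11 ]
Upper-triangular form:
[ 1  0    2      5 ]
[ 0  3  -11    -25 ]
[ 0  0   11     25 ]
[ 0  0    0  49/11 ]
det(A) = (-1)^0 * (1) * (3) * (11) * (49/11) = 147  (0 row swaps -> sign +1)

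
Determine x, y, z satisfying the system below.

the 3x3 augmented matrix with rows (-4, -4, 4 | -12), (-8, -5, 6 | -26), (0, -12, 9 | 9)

Forward elimination on [A|b]:
R2 <- R2 - (2)*R1:  [  0   3  -2  -2 ]
R3 <- R3 - (-4)*R2:  [ 0  0  1  1 ]
Row echelon form:
[ -4  -4   4  |  -12 ]
[  0   3  -2  |   -2 ]
[  0   0   1  |    1 ]
Back-substitution:
z = (1) / 1 = 1
y = (-2 - (-2)*(1)) / 3 = 0
x = (-12 - (-4)*(0) - (4)*(1)) / -4 = 4

(4, 0, 1)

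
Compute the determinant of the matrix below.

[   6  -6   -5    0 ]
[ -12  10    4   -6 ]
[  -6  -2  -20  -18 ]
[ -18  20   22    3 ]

Forward elimination:
R2 <- R2 - (-2)*R1:  [  0  -2  -6  -6 ]
R3 <- R3 - (-1)*R1:  [   0   -8  -25  -18 ]
R4 <- R4 - (-3)*R1:  [ 0  2  7  3 ]
R3 <- R3 - (4)*R2:  [  0   0  -1   6 ]
R4 <- R4 - (-1)*R2:  [  0   0   1  -3 ]
R4 <- R4 - (-1)*R3:  [ 0  0  0  3 ]
Upper-triangular form:
[ 6  -6  -5   0 ]
[ 0  -2  -6  -6 ]
[ 0   0  -1   6 ]
[ 0   0   0   3 ]
det(A) = (-1)^0 * (6) * (-2) * (-1) * (3) = 36  (0 row swaps -> sign +1)

det(A) = 36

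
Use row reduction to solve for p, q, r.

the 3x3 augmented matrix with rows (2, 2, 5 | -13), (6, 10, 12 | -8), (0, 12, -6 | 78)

(2, 4, -5)

Forward elimination on [A|b]:
R2 <- R2 - (3)*R1:  [  0   4  -3  31 ]
R3 <- R3 - (3)*R2:  [   0    0    3  -15 ]
Row echelon form:
[ 2  2   5  |  -13 ]
[ 0  4  -3  |   31 ]
[ 0  0   3  |  -15 ]
Back-substitution:
r = (-15) / 3 = -5
q = (31 - (-3)*(-5)) / 4 = 4
p = (-13 - (2)*(4) - (5)*(-5)) / 2 = 2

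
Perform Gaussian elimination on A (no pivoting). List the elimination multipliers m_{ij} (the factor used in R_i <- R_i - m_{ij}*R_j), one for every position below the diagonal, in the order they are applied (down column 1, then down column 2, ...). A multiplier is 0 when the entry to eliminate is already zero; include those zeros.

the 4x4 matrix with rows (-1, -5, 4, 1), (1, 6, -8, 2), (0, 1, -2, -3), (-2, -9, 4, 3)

Forward elimination:
R2 <- R2 - (-1)*R1:  [  0   1  -4   3 ]
R3: entry in column 1 is already 0 -> m_{31} = 0 (no row operation needed)
R4 <- R4 - (2)*R1:  [  0   1  -4   1 ]
R3 <- R3 - (1)*R2:  [  0   0   2  -6 ]
R4 <- R4 - (1)*R2:  [  0   0   0  -2 ]
R4: entry in column 3 is already 0 -> m_{43} = 0 (no row operation needed)
Multipliers (in order of application): m_{21} = -1, m_{31} = 0, m_{41} = 2, m_{32} = 1, m_{42} = 1, m_{43} = 0

multipliers: -1, 0, 2, 1, 1, 0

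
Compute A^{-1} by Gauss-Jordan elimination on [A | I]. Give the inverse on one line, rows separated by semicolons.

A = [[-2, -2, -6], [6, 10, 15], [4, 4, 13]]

inverse = [-35/4 -1/4 -15/4; 9/4 1/4 3/4; 2 0 1]

Gauss-Jordan on [A | I]:
R1 <- (1/-2)*R1:  [    1     1     3  |  -1/2     0     0 ]
R2 <- R2 - (6)*R1:  [  0   4  -3  |   3   1   0 ]
R3 <- R3 - (4)*R1:  [ 0  0  1  |  2  0  1 ]
R2 <- (1/4)*R2:  [    0     1  -3/4  |   3/4   1/4     0 ]
R1 <- R1 - (1)*R2:  [    1     0  15/4  |  -5/4  -1/4     0 ]
R1 <- R1 - (15/4)*R3:  [     1      0      0  |  -35/4   -1/4  -15/4 ]
R2 <- R2 - (-3/4)*R3:  [   0    1    0  |  9/4  1/4  3/4 ]
Right block of [I | A^{-1}] is the inverse:
[ -35/4  -1/4  -15/4 ]
[   9/4   1/4    3/4 ]
[     2     0      1 ]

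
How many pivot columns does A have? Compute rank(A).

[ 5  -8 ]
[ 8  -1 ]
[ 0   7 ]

rank(A) = 2

Row reduction:
R2 <- R2 - (8/5)*R1:  [    0  59/5 ]
R3 <- R3 - (35/59)*R2:  [ 0  0 ]
Row echelon form:
[ 5    -8 ]
[ 0  59/5 ]
[ 0     0 ]
Nonzero rows / pivot columns: 2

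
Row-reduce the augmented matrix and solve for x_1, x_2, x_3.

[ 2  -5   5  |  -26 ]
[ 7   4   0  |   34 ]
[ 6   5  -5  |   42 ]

(2, 5, -1)

Forward elimination on [A|b]:
R2 <- R2 - (7/2)*R1:  [     0   43/2  -35/2    125 ]
R3 <- R3 - (3)*R1:  [   0   20  -20  120 ]
R3 <- R3 - (40/43)*R2:  [       0        0  -160/43   160/43 ]
Row echelon form:
[ 2    -5        5  |     -26 ]
[ 0  43/2    -35/2  |     125 ]
[ 0     0  -160/43  |  160/43 ]
Back-substitution:
x_3 = (160/43) / (-160/43) = -1
x_2 = (125 - (-35/2)*(-1)) / (43/2) = 5
x_1 = (-26 - (-5)*(5) - (5)*(-1)) / 2 = 2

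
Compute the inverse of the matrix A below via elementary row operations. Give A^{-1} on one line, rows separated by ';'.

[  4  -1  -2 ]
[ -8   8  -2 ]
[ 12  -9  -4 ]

Gauss-Jordan on [A | I]:
R1 <- (1/4)*R1:  [    1  -1/4  -1/2  |   1/4     0     0 ]
R2 <- R2 - (-8)*R1:  [  0   6  -6  |   2   1   0 ]
R3 <- R3 - (12)*R1:  [  0  -6   2  |  -3   0   1 ]
R2 <- (1/6)*R2:  [   0    1   -1  |  1/3  1/6    0 ]
R1 <- R1 - (-1/4)*R2:  [    1     0  -3/4  |   1/3  1/24     0 ]
R3 <- R3 - (-6)*R2:  [  0   0  -4  |  -1   1   1 ]
R3 <- (1/-4)*R3:  [    0     0     1  |   1/4  -1/4  -1/4 ]
R1 <- R1 - (-3/4)*R3:  [     1      0      0  |  25/48  -7/48  -3/16 ]
R2 <- R2 - (-1)*R3:  [     0      1      0  |   7/12  -1/12   -1/4 ]
Right block of [I | A^{-1}] is the inverse:
[ 25/48  -7/48  -3/16 ]
[  7/12  -1/12   -1/4 ]
[   1/4   -1/4   -1/4 ]

inverse = [25/48 -7/48 -3/16; 7/12 -1/12 -1/4; 1/4 -1/4 -1/4]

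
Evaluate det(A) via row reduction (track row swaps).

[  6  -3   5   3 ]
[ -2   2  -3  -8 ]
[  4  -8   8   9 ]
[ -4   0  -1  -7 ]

Forward elimination:
R2 <- R2 - (-1/3)*R1:  [    0     1  -4/3    -7 ]
R3 <- R3 - (2/3)*R1:  [    0    -6  14/3     7 ]
R4 <- R4 - (-2/3)*R1:  [   0   -2  7/3   -5 ]
R3 <- R3 - (-6)*R2:  [     0      0  -10/3    -35 ]
R4 <- R4 - (-2)*R2:  [    0     0  -1/3   -19 ]
R4 <- R4 - (1/10)*R3:  [     0      0      0  -31/2 ]
Upper-triangular form:
[ 6  -3      5      3 ]
[ 0   1   -4/3     -7 ]
[ 0   0  -10/3    -35 ]
[ 0   0      0  -31/2 ]
det(A) = (-1)^0 * (6) * (1) * (-10/3) * (-31/2) = 310  (0 row swaps -> sign +1)

det(A) = 310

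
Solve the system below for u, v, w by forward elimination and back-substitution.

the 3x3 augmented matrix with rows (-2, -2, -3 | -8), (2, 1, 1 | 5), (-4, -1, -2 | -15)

Forward elimination on [A|b]:
R2 <- R2 - (-1)*R1:  [  0  -1  -2  -3 ]
R3 <- R3 - (2)*R1:  [ 0  3  4  1 ]
R3 <- R3 - (-3)*R2:  [  0   0  -2  -8 ]
Row echelon form:
[ -2  -2  -3  |  -8 ]
[  0  -1  -2  |  -3 ]
[  0   0  -2  |  -8 ]
Back-substitution:
w = (-8) / -2 = 4
v = (-3 - (-2)*(4)) / -1 = -5
u = (-8 - (-2)*(-5) - (-3)*(4)) / -2 = 3

(3, -5, 4)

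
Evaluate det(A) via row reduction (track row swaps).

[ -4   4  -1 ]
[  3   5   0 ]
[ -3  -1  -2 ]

det(A) = 52

Forward elimination:
R2 <- R2 - (-3/4)*R1:  [    0     8  -3/4 ]
R3 <- R3 - (3/4)*R1:  [    0    -4  -5/4 ]
R3 <- R3 - (-1/2)*R2:  [     0      0  -13/8 ]
Upper-triangular form:
[ -4  4     -1 ]
[  0  8   -3/4 ]
[  0  0  -13/8 ]
det(A) = (-1)^0 * (-4) * (8) * (-13/8) = 52  (0 row swaps -> sign +1)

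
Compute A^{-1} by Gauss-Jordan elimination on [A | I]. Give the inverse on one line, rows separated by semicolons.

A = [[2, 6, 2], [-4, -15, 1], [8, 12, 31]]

Gauss-Jordan on [A | I]:
R1 <- (1/2)*R1:  [   1    3    1  |  1/2    0    0 ]
R2 <- R2 - (-4)*R1:  [  0  -3   5  |   2   1   0 ]
R3 <- R3 - (8)*R1:  [   0  -12   23  |   -4    0    1 ]
R2 <- (1/-3)*R2:  [    0     1  -5/3  |  -2/3  -1/3     0 ]
R1 <- R1 - (3)*R2:  [   1    0    6  |  5/2    1    0 ]
R3 <- R3 - (-12)*R2:  [   0    0    3  |  -12   -4    1 ]
R3 <- (1/3)*R3:  [    0     0     1  |    -4  -4/3   1/3 ]
R1 <- R1 - (6)*R3:  [    1     0     0  |  53/2     9    -2 ]
R2 <- R2 - (-5/3)*R3:  [     0      1      0  |  -22/3  -23/9    5/9 ]
Right block of [I | A^{-1}] is the inverse:
[  53/2      9   -2 ]
[ -22/3  -23/9  5/9 ]
[    -4   -4/3  1/3 ]

inverse = [53/2 9 -2; -22/3 -23/9 5/9; -4 -4/3 1/3]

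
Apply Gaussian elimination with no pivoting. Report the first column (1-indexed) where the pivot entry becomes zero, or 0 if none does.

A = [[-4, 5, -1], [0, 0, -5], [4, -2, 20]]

first zero-pivot column = 2

Naive forward elimination:
R3 <- R3 - (-1)*R1:  [  0   3  19 ]
Matrix at this point:
[ -4  5  -1 ]
[  0  0  -5 ]
[  0  3  19 ]
Pivot entry (2,2) is zero but row 3 has 3 in column 2 -> naive elimination stops; a row interchange (e.g. R2 <-> R3) would be required here.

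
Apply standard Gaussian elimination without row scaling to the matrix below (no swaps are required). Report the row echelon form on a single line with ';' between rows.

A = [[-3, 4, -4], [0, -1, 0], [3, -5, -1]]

Forward elimination:
R3 <- R3 - (-1)*R1:  [  0  -1  -5 ]
R3 <- R3 - (1)*R2:  [  0   0  -5 ]
Row echelon form:
[ -3   4  -4 ]
[  0  -1   0 ]
[  0   0  -5 ]

REF = [-3 4 -4; 0 -1 0; 0 0 -5]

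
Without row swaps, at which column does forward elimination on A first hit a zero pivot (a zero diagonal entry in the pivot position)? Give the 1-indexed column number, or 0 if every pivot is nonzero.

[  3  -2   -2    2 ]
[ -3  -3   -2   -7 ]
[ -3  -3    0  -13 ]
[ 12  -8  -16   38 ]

first zero-pivot column = 0

Naive forward elimination:
R2 <- R2 - (-1)*R1:  [  0  -5  -4  -5 ]
R3 <- R3 - (-1)*R1:  [   0   -5   -2  -11 ]
R4 <- R4 - (4)*R1:  [  0   0  -8  30 ]
R3 <- R3 - (1)*R2:  [  0   0   2  -6 ]
R4 <- R4 - (-4)*R3:  [ 0  0  0  6 ]
All pivots nonzero; naive elimination completes without hitting a zero pivot.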